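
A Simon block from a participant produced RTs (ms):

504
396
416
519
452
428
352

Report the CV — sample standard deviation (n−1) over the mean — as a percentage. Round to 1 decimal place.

13.5%

n = 7, Σ = 3067, M = 438.1429
Σ(x−M)² = 20856.857; s = √(20856.857/6) = 58.9588
CV = 58.9588 / 438.1429 = 0.13457 = 13.457%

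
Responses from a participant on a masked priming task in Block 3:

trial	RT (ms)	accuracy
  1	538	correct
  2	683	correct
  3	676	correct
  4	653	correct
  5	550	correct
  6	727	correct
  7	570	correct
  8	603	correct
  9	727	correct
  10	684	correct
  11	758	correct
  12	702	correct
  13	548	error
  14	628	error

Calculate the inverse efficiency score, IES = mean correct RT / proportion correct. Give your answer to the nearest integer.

Correct trials (n=12): 538, 683, 676, 653, 550, 727, 570, 603, 727, 684, 758, 702
Mean correct RT = 7871/12 = 655.9167 ms
Proportion correct = 12/14
IES = 655.9167 / (12/14) = 765.236 ms

765 ms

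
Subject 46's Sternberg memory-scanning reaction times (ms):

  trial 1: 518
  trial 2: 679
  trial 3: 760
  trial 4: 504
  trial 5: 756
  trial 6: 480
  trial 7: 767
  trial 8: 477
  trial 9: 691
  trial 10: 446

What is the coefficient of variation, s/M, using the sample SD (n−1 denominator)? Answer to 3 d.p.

0.220

n = 10, Σ = 6078, M = 607.8000
Σ(x−M)² = 160923.600; s = √(160923.600/9) = 133.7176
CV = 133.7176 / 607.8000 = 0.22000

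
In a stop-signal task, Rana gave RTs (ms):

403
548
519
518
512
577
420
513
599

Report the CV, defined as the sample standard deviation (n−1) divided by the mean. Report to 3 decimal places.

n = 9, Σ = 4609, M = 512.1111
Σ(x−M)² = 33520.889; s = √(33520.889/8) = 64.7311
CV = 64.7311 / 512.1111 = 0.12640

0.126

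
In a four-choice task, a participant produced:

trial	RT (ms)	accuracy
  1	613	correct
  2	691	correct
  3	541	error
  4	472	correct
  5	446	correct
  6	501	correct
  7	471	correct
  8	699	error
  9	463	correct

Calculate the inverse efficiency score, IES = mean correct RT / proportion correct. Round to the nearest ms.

672 ms

Correct trials (n=7): 613, 691, 472, 446, 501, 471, 463
Mean correct RT = 3657/7 = 522.4286 ms
Proportion correct = 7/9
IES = 522.4286 / (7/9) = 671.694 ms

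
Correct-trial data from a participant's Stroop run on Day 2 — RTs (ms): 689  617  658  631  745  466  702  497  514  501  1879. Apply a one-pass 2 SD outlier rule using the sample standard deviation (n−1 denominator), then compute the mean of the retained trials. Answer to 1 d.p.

n = 11, ΣRT = 7899, M = 718.091
Σ(x−M)² = 1572166.91; s = √(1572166.91/10) = 396.506
Cutoffs: 718.091 ± 2·396.506 → [-74.9, 1511.1]
Outside: 1879 → excluded.
Retained (n=10): Σ = 6020, mean = 6020/10 = 602.000

602.0 ms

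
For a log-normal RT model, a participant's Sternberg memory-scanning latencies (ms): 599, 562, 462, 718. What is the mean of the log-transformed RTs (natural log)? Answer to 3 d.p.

6.360

ln(RT): 6.3953, 6.3315, 6.1356, 6.5765
Σ ln(RT) = 25.4388
Mean = 25.4388/4 = 6.35970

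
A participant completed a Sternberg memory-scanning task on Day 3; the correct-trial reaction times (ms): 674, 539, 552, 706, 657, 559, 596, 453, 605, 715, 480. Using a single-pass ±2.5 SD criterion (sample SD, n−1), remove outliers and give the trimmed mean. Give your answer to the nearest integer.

n = 11, ΣRT = 6536, M = 594.182
Σ(x−M)² = 76569.64; s = √(76569.64/10) = 87.504
Cutoffs: 594.182 ± 2.5·87.504 → [375.4, 812.9]
No RTs fall outside the cutoffs; all 11 retained. Mean = 6536/11 = 594.182

594 ms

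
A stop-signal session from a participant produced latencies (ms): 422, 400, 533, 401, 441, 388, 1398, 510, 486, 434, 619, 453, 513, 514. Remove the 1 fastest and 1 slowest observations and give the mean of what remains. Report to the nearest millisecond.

Sorted: 388, 400, 401, 422, 434, 441, 453, 486, 510, 513, 514, 533, 619, 1398
Drop lowest 1 (388) and highest 1 (1398)
Remaining (n=12): Σ = 5726, mean = 5726/12 = 477.167

477 ms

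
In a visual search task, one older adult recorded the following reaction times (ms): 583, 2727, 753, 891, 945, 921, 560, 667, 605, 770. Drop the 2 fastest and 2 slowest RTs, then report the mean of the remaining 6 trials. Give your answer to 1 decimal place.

Sorted: 560, 583, 605, 667, 753, 770, 891, 921, 945, 2727
Drop lowest 2 (560, 583) and highest 2 (945, 2727)
Remaining (n=6): Σ = 4607, mean = 4607/6 = 767.833

767.8 ms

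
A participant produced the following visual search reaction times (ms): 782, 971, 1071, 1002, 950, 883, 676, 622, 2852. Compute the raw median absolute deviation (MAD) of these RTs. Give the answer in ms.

121 ms

Sorted: 622, 676, 782, 883, 950, 971, 1002, 1071, 2852 → median = 950
|x − 950|: 168, 21, 121, 52, 0, 67, 274, 328, 1902
Sorted deviations: 0, 21, 52, 67, 121, 168, 274, 328, 1902 → MAD = 121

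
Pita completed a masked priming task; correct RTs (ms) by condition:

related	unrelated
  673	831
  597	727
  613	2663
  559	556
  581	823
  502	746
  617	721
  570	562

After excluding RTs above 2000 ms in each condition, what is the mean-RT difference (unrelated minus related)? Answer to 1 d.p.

120.4 ms

unrelated: exclude 2663
M(related) = 4712/8 = 589.000
M(unrelated) = 4966/7 = 709.429
Difference = 709.429 − 589.000 = 120.429 ms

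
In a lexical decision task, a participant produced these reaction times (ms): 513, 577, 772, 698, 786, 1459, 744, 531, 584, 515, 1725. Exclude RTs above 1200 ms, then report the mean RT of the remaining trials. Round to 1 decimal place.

Excluded: 1459, 1725
Retained (n=9): Σ = 5720
Mean = 5720/9 = 635.5556

635.6 ms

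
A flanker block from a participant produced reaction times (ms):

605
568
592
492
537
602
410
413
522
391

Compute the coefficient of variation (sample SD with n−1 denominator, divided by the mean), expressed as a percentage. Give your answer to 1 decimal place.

16.2%

n = 10, Σ = 5132, M = 513.2000
Σ(x−M)² = 62241.600; s = √(62241.600/9) = 83.1609
CV = 83.1609 / 513.2000 = 0.16204 = 16.204%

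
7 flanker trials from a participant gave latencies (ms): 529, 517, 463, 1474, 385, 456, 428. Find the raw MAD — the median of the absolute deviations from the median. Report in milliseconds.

54 ms

Sorted: 385, 428, 456, 463, 517, 529, 1474 → median = 463
|x − 463|: 66, 54, 0, 1011, 78, 7, 35
Sorted deviations: 0, 7, 35, 54, 66, 78, 1011 → MAD = 54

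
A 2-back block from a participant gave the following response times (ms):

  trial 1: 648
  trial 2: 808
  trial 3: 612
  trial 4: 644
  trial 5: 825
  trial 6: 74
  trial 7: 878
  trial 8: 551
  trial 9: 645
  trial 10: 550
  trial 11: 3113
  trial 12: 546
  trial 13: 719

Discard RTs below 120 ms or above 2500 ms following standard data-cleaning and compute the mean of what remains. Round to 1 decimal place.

675.1 ms

Excluded: 74, 3113
Retained (n=11): Σ = 7426
Mean = 7426/11 = 675.0909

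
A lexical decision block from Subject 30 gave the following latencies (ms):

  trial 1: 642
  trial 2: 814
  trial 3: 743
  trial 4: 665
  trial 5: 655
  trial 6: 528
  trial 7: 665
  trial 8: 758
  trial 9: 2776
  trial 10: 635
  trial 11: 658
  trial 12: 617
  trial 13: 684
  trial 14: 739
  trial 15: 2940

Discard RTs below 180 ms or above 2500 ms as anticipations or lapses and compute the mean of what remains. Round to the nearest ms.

Excluded: 2776, 2940
Retained (n=13): Σ = 8803
Mean = 8803/13 = 677.1538

677 ms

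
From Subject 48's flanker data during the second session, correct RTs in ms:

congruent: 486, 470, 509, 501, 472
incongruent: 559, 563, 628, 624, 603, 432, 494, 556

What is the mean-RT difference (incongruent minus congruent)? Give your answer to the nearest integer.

70 ms

M(congruent) = 2438/5 = 487.600
M(incongruent) = 4459/8 = 557.375
Difference = 557.375 − 487.600 = 69.775 ms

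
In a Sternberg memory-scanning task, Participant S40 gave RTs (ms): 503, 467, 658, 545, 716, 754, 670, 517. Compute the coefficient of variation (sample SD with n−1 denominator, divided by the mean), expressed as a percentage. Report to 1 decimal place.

18.0%

n = 8, Σ = 4830, M = 603.7500
Σ(x−M)² = 82335.500; s = √(82335.500/7) = 108.4537
CV = 108.4537 / 603.7500 = 0.17963 = 17.963%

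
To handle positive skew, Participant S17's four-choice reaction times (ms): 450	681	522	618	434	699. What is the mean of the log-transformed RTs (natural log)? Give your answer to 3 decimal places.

ln(RT): 6.1092, 6.5236, 6.2577, 6.4265, 6.0730, 6.5497
Σ ln(RT) = 37.9397
Mean = 37.9397/6 = 6.32328

6.323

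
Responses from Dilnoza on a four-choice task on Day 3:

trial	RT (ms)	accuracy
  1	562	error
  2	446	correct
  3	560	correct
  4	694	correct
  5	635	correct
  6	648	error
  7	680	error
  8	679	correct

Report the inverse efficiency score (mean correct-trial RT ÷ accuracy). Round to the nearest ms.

964 ms

Correct trials (n=5): 446, 560, 694, 635, 679
Mean correct RT = 3014/5 = 602.8000 ms
Proportion correct = 5/8
IES = 602.8000 / (5/8) = 964.480 ms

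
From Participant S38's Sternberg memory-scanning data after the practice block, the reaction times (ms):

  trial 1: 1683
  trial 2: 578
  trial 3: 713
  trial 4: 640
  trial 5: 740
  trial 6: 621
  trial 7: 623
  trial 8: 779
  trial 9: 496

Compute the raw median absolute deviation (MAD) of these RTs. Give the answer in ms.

Sorted: 496, 578, 621, 623, 640, 713, 740, 779, 1683 → median = 640
|x − 640|: 1043, 62, 73, 0, 100, 19, 17, 139, 144
Sorted deviations: 0, 17, 19, 62, 73, 100, 139, 144, 1043 → MAD = 73

73 ms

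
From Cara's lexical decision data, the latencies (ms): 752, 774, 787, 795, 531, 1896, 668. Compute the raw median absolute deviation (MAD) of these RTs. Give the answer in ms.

Sorted: 531, 668, 752, 774, 787, 795, 1896 → median = 774
|x − 774|: 22, 0, 13, 21, 243, 1122, 106
Sorted deviations: 0, 13, 21, 22, 106, 243, 1122 → MAD = 22

22 ms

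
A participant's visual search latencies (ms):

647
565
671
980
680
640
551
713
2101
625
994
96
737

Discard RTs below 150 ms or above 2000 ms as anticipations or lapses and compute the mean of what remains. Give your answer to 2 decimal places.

Excluded: 96, 2101
Retained (n=11): Σ = 7803
Mean = 7803/11 = 709.3636

709.36 ms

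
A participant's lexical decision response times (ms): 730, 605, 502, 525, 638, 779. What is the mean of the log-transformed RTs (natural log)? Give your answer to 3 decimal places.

ln(RT): 6.5930, 6.4052, 6.2186, 6.2634, 6.4583, 6.6580
Σ ln(RT) = 38.5966
Mean = 38.5966/6 = 6.43277

6.433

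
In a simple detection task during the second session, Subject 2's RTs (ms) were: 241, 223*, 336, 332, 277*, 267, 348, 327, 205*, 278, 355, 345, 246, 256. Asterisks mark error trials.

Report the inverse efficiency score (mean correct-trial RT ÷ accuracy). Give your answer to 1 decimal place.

385.4 ms

Correct trials (n=11): 241, 336, 332, 267, 348, 327, 278, 355, 345, 246, 256
Mean correct RT = 3331/11 = 302.8182 ms
Proportion correct = 11/14
IES = 302.8182 / (11/14) = 385.405 ms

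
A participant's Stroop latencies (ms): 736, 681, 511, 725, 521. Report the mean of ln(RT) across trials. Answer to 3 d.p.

ln(RT): 6.6012, 6.5236, 6.2364, 6.5862, 6.2558
Σ ln(RT) = 32.2031
Mean = 32.2031/5 = 6.44062

6.441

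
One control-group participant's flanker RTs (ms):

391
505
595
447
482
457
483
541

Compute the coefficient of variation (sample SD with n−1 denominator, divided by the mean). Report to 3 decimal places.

0.127

n = 8, Σ = 3901, M = 487.6250
Σ(x−M)² = 26657.875; s = √(26657.875/7) = 61.7112
CV = 61.7112 / 487.6250 = 0.12655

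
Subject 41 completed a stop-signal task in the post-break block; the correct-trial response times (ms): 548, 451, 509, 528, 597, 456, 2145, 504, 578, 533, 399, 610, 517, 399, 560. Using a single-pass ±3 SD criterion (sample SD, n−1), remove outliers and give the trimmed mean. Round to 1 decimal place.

513.5 ms

n = 15, ΣRT = 9334, M = 622.267
Σ(x−M)² = 2542282.93; s = √(2542282.93/14) = 426.136
Cutoffs: 622.267 ± 3·426.136 → [-656.1, 1900.7]
Outside: 2145 → excluded.
Retained (n=14): Σ = 7189, mean = 7189/14 = 513.500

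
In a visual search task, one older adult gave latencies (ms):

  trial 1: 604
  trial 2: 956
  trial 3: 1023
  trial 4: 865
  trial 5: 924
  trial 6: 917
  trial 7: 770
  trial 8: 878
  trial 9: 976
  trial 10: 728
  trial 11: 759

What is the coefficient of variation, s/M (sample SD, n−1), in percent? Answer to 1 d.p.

n = 11, Σ = 9400, M = 854.5455
Σ(x−M)² = 157868.727; s = √(157868.727/10) = 125.6458
CV = 125.6458 / 854.5455 = 0.14703 = 14.703%

14.7%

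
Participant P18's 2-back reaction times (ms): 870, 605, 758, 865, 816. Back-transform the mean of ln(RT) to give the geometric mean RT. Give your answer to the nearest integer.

ln(RT): 6.7685, 6.4052, 6.6307, 6.7627, 6.7044
Mean ln(RT) = 33.2715/5 = 6.65431
Geometric mean = exp(6.65431) = 776.12 ms

776 ms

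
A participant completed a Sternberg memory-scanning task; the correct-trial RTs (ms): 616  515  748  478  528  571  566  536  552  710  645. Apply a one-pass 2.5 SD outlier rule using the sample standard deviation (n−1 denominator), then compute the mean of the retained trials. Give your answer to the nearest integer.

n = 11, ΣRT = 6465, M = 587.727
Σ(x−M)² = 70318.18; s = √(70318.18/10) = 83.856
Cutoffs: 587.727 ± 2.5·83.856 → [378.1, 797.4]
No RTs fall outside the cutoffs; all 11 retained. Mean = 6465/11 = 587.727

588 ms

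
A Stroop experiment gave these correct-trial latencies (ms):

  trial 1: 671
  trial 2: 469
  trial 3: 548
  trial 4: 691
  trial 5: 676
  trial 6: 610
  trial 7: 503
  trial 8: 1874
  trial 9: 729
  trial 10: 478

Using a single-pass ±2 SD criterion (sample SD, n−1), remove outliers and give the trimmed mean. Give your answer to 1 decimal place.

n = 10, ΣRT = 7249, M = 724.900
Σ(x−M)² = 1547072.90; s = √(1547072.90/9) = 414.605
Cutoffs: 724.900 ± 2·414.605 → [-104.3, 1554.1]
Outside: 1874 → excluded.
Retained (n=9): Σ = 5375, mean = 5375/9 = 597.222

597.2 ms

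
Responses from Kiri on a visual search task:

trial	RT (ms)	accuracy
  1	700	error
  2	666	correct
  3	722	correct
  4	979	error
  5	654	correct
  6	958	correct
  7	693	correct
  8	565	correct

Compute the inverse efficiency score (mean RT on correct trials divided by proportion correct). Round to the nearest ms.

946 ms

Correct trials (n=6): 666, 722, 654, 958, 693, 565
Mean correct RT = 4258/6 = 709.6667 ms
Proportion correct = 6/8
IES = 709.6667 / (6/8) = 946.222 ms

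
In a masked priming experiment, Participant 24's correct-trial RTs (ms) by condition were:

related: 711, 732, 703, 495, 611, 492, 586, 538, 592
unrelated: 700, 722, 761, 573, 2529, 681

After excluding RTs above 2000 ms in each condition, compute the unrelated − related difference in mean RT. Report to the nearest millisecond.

81 ms

unrelated: exclude 2529
M(related) = 5460/9 = 606.667
M(unrelated) = 3437/5 = 687.400
Difference = 687.400 − 606.667 = 80.733 ms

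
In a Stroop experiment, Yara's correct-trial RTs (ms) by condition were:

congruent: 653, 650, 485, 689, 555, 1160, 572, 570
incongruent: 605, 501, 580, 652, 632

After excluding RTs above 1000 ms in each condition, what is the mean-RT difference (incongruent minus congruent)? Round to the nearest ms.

-2 ms

congruent: exclude 1160
M(congruent) = 4174/7 = 596.286
M(incongruent) = 2970/5 = 594.000
Difference = 594.000 − 596.286 = -2.286 ms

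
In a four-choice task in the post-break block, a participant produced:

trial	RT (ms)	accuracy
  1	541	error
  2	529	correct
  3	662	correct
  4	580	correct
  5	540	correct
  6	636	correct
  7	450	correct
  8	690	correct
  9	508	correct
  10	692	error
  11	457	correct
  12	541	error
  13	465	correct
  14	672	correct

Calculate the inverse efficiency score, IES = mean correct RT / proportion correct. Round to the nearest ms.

Correct trials (n=11): 529, 662, 580, 540, 636, 450, 690, 508, 457, 465, 672
Mean correct RT = 6189/11 = 562.6364 ms
Proportion correct = 11/14
IES = 562.6364 / (11/14) = 716.083 ms

716 ms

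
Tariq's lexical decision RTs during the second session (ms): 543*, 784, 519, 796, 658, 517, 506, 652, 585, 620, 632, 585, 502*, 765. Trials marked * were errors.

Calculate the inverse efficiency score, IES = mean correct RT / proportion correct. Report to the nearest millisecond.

Correct trials (n=12): 784, 519, 796, 658, 517, 506, 652, 585, 620, 632, 585, 765
Mean correct RT = 7619/12 = 634.9167 ms
Proportion correct = 12/14
IES = 634.9167 / (12/14) = 740.736 ms

741 ms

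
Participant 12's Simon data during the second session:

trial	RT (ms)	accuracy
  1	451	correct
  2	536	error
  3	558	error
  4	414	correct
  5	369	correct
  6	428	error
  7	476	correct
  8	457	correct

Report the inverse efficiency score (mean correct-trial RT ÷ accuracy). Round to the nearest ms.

693 ms

Correct trials (n=5): 451, 414, 369, 476, 457
Mean correct RT = 2167/5 = 433.4000 ms
Proportion correct = 5/8
IES = 433.4000 / (5/8) = 693.440 ms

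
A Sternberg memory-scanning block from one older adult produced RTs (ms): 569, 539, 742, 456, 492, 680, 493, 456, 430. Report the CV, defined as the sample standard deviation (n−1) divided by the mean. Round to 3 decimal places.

n = 9, Σ = 4857, M = 539.6667
Σ(x−M)² = 91970.000; s = √(91970.000/8) = 107.2206
CV = 107.2206 / 539.6667 = 0.19868

0.199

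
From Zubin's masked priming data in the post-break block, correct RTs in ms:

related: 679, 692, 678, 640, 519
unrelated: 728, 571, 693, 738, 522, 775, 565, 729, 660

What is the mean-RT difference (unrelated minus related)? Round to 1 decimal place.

M(related) = 3208/5 = 641.600
M(unrelated) = 5981/9 = 664.556
Difference = 664.556 − 641.600 = 22.956 ms

23.0 ms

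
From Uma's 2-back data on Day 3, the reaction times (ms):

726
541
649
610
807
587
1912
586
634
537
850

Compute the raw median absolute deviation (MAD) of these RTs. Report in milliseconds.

Sorted: 537, 541, 586, 587, 610, 634, 649, 726, 807, 850, 1912 → median = 634
|x − 634|: 92, 93, 15, 24, 173, 47, 1278, 48, 0, 97, 216
Sorted deviations: 0, 15, 24, 47, 48, 92, 93, 97, 173, 216, 1278 → MAD = 92

92 ms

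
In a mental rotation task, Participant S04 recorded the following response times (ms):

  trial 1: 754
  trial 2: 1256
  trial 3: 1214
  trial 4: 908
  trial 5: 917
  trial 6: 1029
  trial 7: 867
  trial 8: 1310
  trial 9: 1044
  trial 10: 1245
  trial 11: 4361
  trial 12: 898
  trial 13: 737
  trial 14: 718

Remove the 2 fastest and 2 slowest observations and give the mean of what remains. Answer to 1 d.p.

1013.2 ms

Sorted: 718, 737, 754, 867, 898, 908, 917, 1029, 1044, 1214, 1245, 1256, 1310, 4361
Drop lowest 2 (718, 737) and highest 2 (1310, 4361)
Remaining (n=10): Σ = 10132, mean = 10132/10 = 1013.200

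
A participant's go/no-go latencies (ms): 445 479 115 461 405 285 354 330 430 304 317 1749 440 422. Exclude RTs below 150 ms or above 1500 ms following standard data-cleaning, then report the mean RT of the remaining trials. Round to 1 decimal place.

389.3 ms

Excluded: 115, 1749
Retained (n=12): Σ = 4672
Mean = 4672/12 = 389.3333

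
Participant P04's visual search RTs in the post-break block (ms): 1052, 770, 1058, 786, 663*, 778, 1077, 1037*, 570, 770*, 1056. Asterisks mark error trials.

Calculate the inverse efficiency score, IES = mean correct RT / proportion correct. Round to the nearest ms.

1228 ms

Correct trials (n=8): 1052, 770, 1058, 786, 778, 1077, 570, 1056
Mean correct RT = 7147/8 = 893.3750 ms
Proportion correct = 8/11
IES = 893.3750 / (8/11) = 1228.391 ms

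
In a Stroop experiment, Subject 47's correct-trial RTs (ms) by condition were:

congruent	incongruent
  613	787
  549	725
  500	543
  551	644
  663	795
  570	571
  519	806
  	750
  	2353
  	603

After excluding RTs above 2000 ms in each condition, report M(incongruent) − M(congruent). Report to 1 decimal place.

incongruent: exclude 2353
M(congruent) = 3965/7 = 566.429
M(incongruent) = 6224/9 = 691.556
Difference = 691.556 − 566.429 = 125.127 ms

125.1 ms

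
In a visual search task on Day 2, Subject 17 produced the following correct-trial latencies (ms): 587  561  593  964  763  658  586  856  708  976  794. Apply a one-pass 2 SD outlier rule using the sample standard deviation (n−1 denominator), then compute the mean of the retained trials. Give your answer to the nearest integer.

n = 11, ΣRT = 8046, M = 731.455
Σ(x−M)² = 230492.73; s = √(230492.73/10) = 151.820
Cutoffs: 731.455 ± 2·151.820 → [427.8, 1035.1]
No RTs fall outside the cutoffs; all 11 retained. Mean = 8046/11 = 731.455

731 ms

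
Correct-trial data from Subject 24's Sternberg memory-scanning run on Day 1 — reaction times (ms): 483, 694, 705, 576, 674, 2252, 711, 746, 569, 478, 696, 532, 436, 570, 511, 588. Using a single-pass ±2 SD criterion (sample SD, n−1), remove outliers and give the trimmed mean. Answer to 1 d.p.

n = 16, ΣRT = 11221, M = 701.312
Σ(x−M)² = 2703661.44; s = √(2703661.44/15) = 424.552
Cutoffs: 701.312 ± 2·424.552 → [-147.8, 1550.4]
Outside: 2252 → excluded.
Retained (n=15): Σ = 8969, mean = 8969/15 = 597.933

597.9 ms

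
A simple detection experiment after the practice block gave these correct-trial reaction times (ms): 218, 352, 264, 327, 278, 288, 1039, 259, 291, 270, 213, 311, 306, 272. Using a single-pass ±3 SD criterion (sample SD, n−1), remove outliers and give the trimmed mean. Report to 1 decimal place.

n = 14, ΣRT = 4688, M = 334.857
Σ(x−M)² = 552363.71; s = √(552363.71/13) = 206.130
Cutoffs: 334.857 ± 3·206.130 → [-283.5, 953.2]
Outside: 1039 → excluded.
Retained (n=13): Σ = 3649, mean = 3649/13 = 280.692

280.7 ms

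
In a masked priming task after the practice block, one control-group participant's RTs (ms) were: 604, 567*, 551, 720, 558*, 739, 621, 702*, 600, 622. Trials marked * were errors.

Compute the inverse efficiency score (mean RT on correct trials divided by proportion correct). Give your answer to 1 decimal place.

Correct trials (n=7): 604, 551, 720, 739, 621, 600, 622
Mean correct RT = 4457/7 = 636.7143 ms
Proportion correct = 7/10
IES = 636.7143 / (7/10) = 909.592 ms

909.6 ms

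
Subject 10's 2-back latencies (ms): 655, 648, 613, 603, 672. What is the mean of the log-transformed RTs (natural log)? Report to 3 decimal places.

6.458

ln(RT): 6.4846, 6.4739, 6.4184, 6.4019, 6.5103
Σ ln(RT) = 32.2891
Mean = 32.2891/5 = 6.45781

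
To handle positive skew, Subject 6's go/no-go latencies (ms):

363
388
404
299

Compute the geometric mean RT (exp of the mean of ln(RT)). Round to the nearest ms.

361 ms

ln(RT): 5.8944, 5.9610, 6.0014, 5.7004
Mean ln(RT) = 23.5573/4 = 5.88932
Geometric mean = exp(5.88932) = 361.16 ms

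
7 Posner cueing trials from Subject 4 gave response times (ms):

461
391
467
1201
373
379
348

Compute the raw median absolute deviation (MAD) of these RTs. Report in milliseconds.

Sorted: 348, 373, 379, 391, 461, 467, 1201 → median = 391
|x − 391|: 70, 0, 76, 810, 18, 12, 43
Sorted deviations: 0, 12, 18, 43, 70, 76, 810 → MAD = 43

43 ms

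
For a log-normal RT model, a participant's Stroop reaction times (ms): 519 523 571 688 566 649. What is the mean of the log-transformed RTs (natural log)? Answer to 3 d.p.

ln(RT): 6.2519, 6.2596, 6.3474, 6.5338, 6.3386, 6.4754
Σ ln(RT) = 38.2067
Mean = 38.2067/6 = 6.36778

6.368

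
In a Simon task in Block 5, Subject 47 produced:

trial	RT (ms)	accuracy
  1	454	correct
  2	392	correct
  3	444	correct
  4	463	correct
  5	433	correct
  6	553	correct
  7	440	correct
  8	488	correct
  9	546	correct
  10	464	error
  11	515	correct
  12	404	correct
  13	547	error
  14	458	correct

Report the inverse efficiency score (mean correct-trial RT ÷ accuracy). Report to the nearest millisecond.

543 ms

Correct trials (n=12): 454, 392, 444, 463, 433, 553, 440, 488, 546, 515, 404, 458
Mean correct RT = 5590/12 = 465.8333 ms
Proportion correct = 12/14
IES = 465.8333 / (12/14) = 543.472 ms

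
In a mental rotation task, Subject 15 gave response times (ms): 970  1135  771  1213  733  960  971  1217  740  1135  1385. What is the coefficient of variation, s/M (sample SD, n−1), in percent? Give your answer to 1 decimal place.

21.2%

n = 11, Σ = 11230, M = 1020.9091
Σ(x−M)² = 466994.909; s = √(466994.909/10) = 216.1006
CV = 216.1006 / 1020.9091 = 0.21167 = 21.167%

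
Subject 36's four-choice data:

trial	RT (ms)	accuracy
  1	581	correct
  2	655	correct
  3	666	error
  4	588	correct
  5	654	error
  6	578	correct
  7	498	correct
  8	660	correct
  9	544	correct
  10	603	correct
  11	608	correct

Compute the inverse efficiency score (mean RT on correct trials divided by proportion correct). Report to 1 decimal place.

721.8 ms

Correct trials (n=9): 581, 655, 588, 578, 498, 660, 544, 603, 608
Mean correct RT = 5315/9 = 590.5556 ms
Proportion correct = 9/11
IES = 590.5556 / (9/11) = 721.790 ms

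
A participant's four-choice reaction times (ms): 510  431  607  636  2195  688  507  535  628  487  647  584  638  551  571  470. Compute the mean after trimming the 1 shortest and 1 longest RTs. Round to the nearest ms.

Sorted: 431, 470, 487, 507, 510, 535, 551, 571, 584, 607, 628, 636, 638, 647, 688, 2195
Drop lowest 1 (431) and highest 1 (2195)
Remaining (n=14): Σ = 8059, mean = 8059/14 = 575.643

576 ms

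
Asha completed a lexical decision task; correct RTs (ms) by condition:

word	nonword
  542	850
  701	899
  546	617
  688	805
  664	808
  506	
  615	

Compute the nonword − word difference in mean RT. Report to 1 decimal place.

M(word) = 4262/7 = 608.857
M(nonword) = 3979/5 = 795.800
Difference = 795.800 − 608.857 = 186.943 ms

186.9 ms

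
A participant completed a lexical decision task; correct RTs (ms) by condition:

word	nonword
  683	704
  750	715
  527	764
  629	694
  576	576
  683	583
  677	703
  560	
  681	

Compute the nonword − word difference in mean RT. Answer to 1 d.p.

M(word) = 5766/9 = 640.667
M(nonword) = 4739/7 = 677.000
Difference = 677.000 − 640.667 = 36.333 ms

36.3 ms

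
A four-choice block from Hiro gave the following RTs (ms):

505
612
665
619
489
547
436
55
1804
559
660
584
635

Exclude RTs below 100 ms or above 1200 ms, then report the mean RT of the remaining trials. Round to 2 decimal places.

Excluded: 55, 1804
Retained (n=11): Σ = 6311
Mean = 6311/11 = 573.7273

573.73 ms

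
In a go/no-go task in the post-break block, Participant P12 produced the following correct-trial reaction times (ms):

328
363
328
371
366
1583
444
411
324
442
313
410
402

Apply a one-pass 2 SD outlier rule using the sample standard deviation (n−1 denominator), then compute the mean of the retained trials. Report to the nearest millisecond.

375 ms

n = 13, ΣRT = 6085, M = 468.077
Σ(x−M)² = 1370244.92; s = √(1370244.92/12) = 337.916
Cutoffs: 468.077 ± 2·337.916 → [-207.8, 1143.9]
Outside: 1583 → excluded.
Retained (n=12): Σ = 4502, mean = 4502/12 = 375.167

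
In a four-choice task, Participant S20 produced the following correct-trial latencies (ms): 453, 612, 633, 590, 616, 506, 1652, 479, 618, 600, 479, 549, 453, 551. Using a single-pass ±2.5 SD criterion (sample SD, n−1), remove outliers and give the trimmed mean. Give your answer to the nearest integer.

n = 14, ΣRT = 8791, M = 627.929
Σ(x−M)² = 1184034.93; s = √(1184034.93/13) = 301.794
Cutoffs: 627.929 ± 2.5·301.794 → [-126.6, 1382.4]
Outside: 1652 → excluded.
Retained (n=13): Σ = 7139, mean = 7139/13 = 549.154

549 ms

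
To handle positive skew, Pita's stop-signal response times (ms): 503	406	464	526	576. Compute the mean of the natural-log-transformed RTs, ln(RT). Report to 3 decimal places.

6.198

ln(RT): 6.2206, 6.0064, 6.1399, 6.2653, 6.3561
Σ ln(RT) = 30.9882
Mean = 30.9882/5 = 6.19765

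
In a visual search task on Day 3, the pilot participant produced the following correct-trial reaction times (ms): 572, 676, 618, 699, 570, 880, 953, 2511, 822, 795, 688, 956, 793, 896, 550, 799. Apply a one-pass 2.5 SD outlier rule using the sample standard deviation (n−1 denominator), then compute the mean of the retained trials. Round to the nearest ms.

n = 16, ΣRT = 13778, M = 861.125
Σ(x−M)² = 3170289.75; s = √(3170289.75/15) = 459.731
Cutoffs: 861.125 ± 2.5·459.731 → [-288.2, 2010.5]
Outside: 2511 → excluded.
Retained (n=15): Σ = 11267, mean = 11267/15 = 751.133

751 ms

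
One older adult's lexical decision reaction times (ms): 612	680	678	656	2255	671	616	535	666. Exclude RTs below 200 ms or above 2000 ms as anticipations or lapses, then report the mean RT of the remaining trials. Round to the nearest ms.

Excluded: 2255
Retained (n=8): Σ = 5114
Mean = 5114/8 = 639.2500

639 ms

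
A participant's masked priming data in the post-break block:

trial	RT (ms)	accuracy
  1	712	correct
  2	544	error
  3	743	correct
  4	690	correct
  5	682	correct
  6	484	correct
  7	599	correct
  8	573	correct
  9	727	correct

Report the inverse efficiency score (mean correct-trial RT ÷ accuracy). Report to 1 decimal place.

732.7 ms

Correct trials (n=8): 712, 743, 690, 682, 484, 599, 573, 727
Mean correct RT = 5210/8 = 651.2500 ms
Proportion correct = 8/9
IES = 651.2500 / (8/9) = 732.656 ms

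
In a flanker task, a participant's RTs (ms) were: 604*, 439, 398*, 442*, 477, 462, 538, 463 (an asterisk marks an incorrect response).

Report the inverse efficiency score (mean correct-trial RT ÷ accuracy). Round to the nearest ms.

Correct trials (n=5): 439, 477, 462, 538, 463
Mean correct RT = 2379/5 = 475.8000 ms
Proportion correct = 5/8
IES = 475.8000 / (5/8) = 761.280 ms

761 ms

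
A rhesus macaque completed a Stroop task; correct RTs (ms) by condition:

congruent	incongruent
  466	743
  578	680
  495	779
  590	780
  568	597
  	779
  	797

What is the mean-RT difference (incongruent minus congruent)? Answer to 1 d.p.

M(congruent) = 2697/5 = 539.400
M(incongruent) = 5155/7 = 736.429
Difference = 736.429 − 539.400 = 197.029 ms

197.0 ms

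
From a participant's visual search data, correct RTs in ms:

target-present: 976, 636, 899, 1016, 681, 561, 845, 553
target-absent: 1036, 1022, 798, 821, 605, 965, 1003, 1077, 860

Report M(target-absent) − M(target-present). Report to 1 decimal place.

138.8 ms

M(target-present) = 6167/8 = 770.875
M(target-absent) = 8187/9 = 909.667
Difference = 909.667 − 770.875 = 138.792 ms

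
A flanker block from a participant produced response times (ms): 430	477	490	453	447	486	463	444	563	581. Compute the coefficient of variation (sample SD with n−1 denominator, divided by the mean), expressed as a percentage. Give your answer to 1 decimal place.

n = 10, Σ = 4834, M = 483.4000
Σ(x−M)² = 23022.400; s = √(23022.400/9) = 50.5771
CV = 50.5771 / 483.4000 = 0.10463 = 10.463%

10.5%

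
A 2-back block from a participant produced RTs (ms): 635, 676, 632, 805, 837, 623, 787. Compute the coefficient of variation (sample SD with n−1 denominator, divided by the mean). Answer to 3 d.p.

0.130

n = 7, Σ = 4995, M = 713.5714
Σ(x−M)² = 51427.714; s = √(51427.714/6) = 92.5812
CV = 92.5812 / 713.5714 = 0.12974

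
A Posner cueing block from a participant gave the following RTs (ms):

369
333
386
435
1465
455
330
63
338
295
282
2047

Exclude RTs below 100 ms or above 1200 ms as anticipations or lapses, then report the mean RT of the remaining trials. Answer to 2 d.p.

358.11 ms

Excluded: 63, 1465, 2047
Retained (n=9): Σ = 3223
Mean = 3223/9 = 358.1111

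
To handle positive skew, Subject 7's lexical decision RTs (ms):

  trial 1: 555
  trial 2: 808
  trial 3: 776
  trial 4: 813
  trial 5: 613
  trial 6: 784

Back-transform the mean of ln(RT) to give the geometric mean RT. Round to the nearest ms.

ln(RT): 6.3190, 6.6946, 6.6542, 6.7007, 6.4184, 6.6644
Mean ln(RT) = 39.4512/6 = 6.57520
Geometric mean = exp(6.57520) = 717.09 ms

717 ms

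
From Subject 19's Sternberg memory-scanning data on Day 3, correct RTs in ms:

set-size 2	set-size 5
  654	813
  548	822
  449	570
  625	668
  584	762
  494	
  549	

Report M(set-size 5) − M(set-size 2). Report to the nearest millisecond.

M(set-size 2) = 3903/7 = 557.571
M(set-size 5) = 3635/5 = 727.000
Difference = 727.000 − 557.571 = 169.429 ms

169 ms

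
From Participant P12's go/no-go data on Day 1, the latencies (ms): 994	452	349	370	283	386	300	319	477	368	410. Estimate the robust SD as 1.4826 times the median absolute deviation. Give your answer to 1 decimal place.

75.6 ms

Sorted: 283, 300, 319, 349, 368, 370, 386, 410, 452, 477, 994 → median = 370
|x − 370| sorted: 0, 2, 16, 21, 40, 51, 70, 82, 87, 107, 624 → MAD = 51
Robust SD ≈ 1.4826 × 51 = 75.613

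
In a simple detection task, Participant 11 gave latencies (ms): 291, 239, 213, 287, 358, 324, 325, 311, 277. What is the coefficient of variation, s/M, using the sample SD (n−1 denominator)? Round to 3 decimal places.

0.154

n = 9, Σ = 2625, M = 291.6667
Σ(x−M)² = 16130.000; s = √(16130.000/8) = 44.9027
CV = 44.9027 / 291.6667 = 0.15395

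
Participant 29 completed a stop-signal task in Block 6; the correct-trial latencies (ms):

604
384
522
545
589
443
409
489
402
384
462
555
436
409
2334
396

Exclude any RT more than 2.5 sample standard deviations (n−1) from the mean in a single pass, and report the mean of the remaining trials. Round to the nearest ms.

n = 16, ΣRT = 9363, M = 585.188
Σ(x−M)² = 3344520.44; s = √(3344520.44/15) = 472.195
Cutoffs: 585.188 ± 2.5·472.195 → [-595.3, 1765.7]
Outside: 2334 → excluded.
Retained (n=15): Σ = 7029, mean = 7029/15 = 468.600

469 ms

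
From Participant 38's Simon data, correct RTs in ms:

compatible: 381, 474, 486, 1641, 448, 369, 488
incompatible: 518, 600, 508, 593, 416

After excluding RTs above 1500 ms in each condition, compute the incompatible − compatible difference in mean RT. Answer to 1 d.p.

compatible: exclude 1641
M(compatible) = 2646/6 = 441.000
M(incompatible) = 2635/5 = 527.000
Difference = 527.000 − 441.000 = 86.000 ms

86.0 ms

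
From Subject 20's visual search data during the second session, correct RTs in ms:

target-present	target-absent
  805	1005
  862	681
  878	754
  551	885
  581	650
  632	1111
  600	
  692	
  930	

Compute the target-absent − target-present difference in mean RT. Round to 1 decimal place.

M(target-present) = 6531/9 = 725.667
M(target-absent) = 5086/6 = 847.667
Difference = 847.667 − 725.667 = 122.000 ms

122.0 ms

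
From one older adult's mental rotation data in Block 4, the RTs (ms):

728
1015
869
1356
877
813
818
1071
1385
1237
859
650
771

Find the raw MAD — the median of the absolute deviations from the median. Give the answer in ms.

141 ms

Sorted: 650, 728, 771, 813, 818, 859, 869, 877, 1015, 1071, 1237, 1356, 1385 → median = 869
|x − 869|: 141, 146, 0, 487, 8, 56, 51, 202, 516, 368, 10, 219, 98
Sorted deviations: 0, 8, 10, 51, 56, 98, 141, 146, 202, 219, 368, 487, 516 → MAD = 141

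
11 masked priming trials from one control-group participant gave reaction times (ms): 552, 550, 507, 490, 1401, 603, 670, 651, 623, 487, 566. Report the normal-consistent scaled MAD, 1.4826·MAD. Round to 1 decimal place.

87.5 ms

Sorted: 487, 490, 507, 550, 552, 566, 603, 623, 651, 670, 1401 → median = 566
|x − 566| sorted: 0, 14, 16, 37, 57, 59, 76, 79, 85, 104, 835 → MAD = 59
Robust SD ≈ 1.4826 × 59 = 87.473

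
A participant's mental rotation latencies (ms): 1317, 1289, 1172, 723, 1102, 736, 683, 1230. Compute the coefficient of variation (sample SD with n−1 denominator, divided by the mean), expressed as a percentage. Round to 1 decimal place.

n = 8, Σ = 8252, M = 1031.5000
Σ(x−M)² = 515874.000; s = √(515874.000/7) = 271.4706
CV = 271.4706 / 1031.5000 = 0.26318 = 26.318%

26.3%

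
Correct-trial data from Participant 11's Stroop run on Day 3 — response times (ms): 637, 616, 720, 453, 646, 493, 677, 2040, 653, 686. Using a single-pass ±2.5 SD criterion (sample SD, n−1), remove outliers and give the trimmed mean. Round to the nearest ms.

n = 10, ΣRT = 7621, M = 762.100
Σ(x−M)² = 1878168.90; s = √(1878168.90/9) = 456.821
Cutoffs: 762.100 ± 2.5·456.821 → [-380.0, 1904.2]
Outside: 2040 → excluded.
Retained (n=9): Σ = 5581, mean = 5581/9 = 620.111

620 ms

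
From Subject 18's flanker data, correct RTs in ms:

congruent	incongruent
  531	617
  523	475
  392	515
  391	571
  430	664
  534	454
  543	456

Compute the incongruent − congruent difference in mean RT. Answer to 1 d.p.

58.3 ms

M(congruent) = 3344/7 = 477.714
M(incongruent) = 3752/7 = 536.000
Difference = 536.000 − 477.714 = 58.286 ms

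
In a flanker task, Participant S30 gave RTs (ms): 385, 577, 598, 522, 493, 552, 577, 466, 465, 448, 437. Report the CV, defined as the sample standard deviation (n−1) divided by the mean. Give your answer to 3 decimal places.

0.137

n = 11, Σ = 5520, M = 501.8182
Σ(x−M)² = 46941.636; s = √(46941.636/10) = 68.5140
CV = 68.5140 / 501.8182 = 0.13653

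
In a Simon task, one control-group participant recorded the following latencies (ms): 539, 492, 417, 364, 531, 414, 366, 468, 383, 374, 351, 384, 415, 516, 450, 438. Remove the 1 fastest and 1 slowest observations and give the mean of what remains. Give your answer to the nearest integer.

Sorted: 351, 364, 366, 374, 383, 384, 414, 415, 417, 438, 450, 468, 492, 516, 531, 539
Drop lowest 1 (351) and highest 1 (539)
Remaining (n=14): Σ = 6012, mean = 6012/14 = 429.429

429 ms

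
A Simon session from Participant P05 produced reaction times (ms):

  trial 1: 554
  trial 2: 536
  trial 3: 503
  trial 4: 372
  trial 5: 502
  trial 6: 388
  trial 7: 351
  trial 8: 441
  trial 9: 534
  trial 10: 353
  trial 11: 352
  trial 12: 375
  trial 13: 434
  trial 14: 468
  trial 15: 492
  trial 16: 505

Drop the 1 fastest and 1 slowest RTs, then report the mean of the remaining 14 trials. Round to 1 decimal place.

Sorted: 351, 352, 353, 372, 375, 388, 434, 441, 468, 492, 502, 503, 505, 534, 536, 554
Drop lowest 1 (351) and highest 1 (554)
Remaining (n=14): Σ = 6255, mean = 6255/14 = 446.786

446.8 ms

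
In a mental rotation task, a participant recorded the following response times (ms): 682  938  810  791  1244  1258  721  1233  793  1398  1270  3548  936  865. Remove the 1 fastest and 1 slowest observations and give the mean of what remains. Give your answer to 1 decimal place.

Sorted: 682, 721, 791, 793, 810, 865, 936, 938, 1233, 1244, 1258, 1270, 1398, 3548
Drop lowest 1 (682) and highest 1 (3548)
Remaining (n=12): Σ = 12257, mean = 12257/12 = 1021.417

1021.4 ms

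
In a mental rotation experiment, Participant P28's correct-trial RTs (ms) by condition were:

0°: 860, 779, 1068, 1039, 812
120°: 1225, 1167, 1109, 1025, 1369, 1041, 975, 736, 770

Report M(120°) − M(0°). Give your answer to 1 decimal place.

134.7 ms

M(0°) = 4558/5 = 911.600
M(120°) = 9417/9 = 1046.333
Difference = 1046.333 − 911.600 = 134.733 ms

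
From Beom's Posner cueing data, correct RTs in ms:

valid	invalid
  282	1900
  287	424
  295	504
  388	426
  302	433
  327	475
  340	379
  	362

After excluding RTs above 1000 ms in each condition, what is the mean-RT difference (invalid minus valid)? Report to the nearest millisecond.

112 ms

invalid: exclude 1900
M(valid) = 2221/7 = 317.286
M(invalid) = 3003/7 = 429.000
Difference = 429.000 − 317.286 = 111.714 ms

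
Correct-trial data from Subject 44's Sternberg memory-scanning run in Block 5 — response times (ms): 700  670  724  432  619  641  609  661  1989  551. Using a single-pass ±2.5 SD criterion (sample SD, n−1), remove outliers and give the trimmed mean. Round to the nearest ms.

n = 10, ΣRT = 7596, M = 759.600
Σ(x−M)² = 1741344.40; s = √(1741344.40/9) = 439.867
Cutoffs: 759.600 ± 2.5·439.867 → [-340.1, 1859.3]
Outside: 1989 → excluded.
Retained (n=9): Σ = 5607, mean = 5607/9 = 623.000

623 ms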